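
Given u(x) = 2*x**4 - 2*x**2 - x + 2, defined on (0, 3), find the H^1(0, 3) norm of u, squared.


||u||_{H^1}^2 = 115509/5

The H^1 norm (squared) on an interval (0, L) is
  ||u||_{H^1}^2 = ∫_0^L u(x)^2 dx + ∫_0^L u'(x)^2 dx.
Compute u'(x) = 8*x**3 - 4*x - 1.
Then u(x)^2 = 4*x**8 - 8*x**6 - 4*x**5 + 12*x**4 + 4*x**3 - 7*x**2 - 4*x + 4 and u'(x)^2 = 64*x**6 - 64*x**4 - 16*x**3 + 16*x**2 + 8*x + 1.
Integrate each monomial from 0 to 3 using ∫_0^3 c·x^n dx = c·3^(n+1)/(n+1):
  ∫_0^3 u(x)^2 dx = ∫_0^3 (4*x^8 - 8*x^6 - 4*x^5 + 12*x^4 + 4*x^3 - 7*x^2 - 4*x + 4) dx. Term by term:
    ∫_0^3 4*x^8 dx = 8748;  ∫_0^3 -8*x^6 dx = -17496/7;  ∫_0^3 -4*x^5 dx = -486;
    ∫_0^3 12*x^4 dx = 2916/5;  ∫_0^3 4*x^3 dx = 81;  ∫_0^3 -7*x^2 dx = -63;
    ∫_0^3 -4*x dx = -18;  ∫_0^3 4 dx = 12.
  Sum: 8748 − 17496/7 − 486 + 2916/5 + 81 − 63 − 18 + 12 = 222522/35.
  ∫_0^3 u'(x)^2 dx = ∫_0^3 (64*x^6 - 64*x^4 - 16*x^3 + 16*x^2 + 8*x + 1) dx. Term by term:
    ∫_0^3 64*x^6 dx = 139968/7;  ∫_0^3 -64*x^4 dx = -15552/5;  ∫_0^3 -16*x^3 dx = -324;
    ∫_0^3 16*x^2 dx = 144;  ∫_0^3 8*x dx = 36;  ∫_0^3 1 dx = 3.
  Sum: 139968/7 − 15552/5 − 324 + 144 + 36 + 3 = 586041/35.
Adding: ||u||_{H^1}^2 = 222522/35 + 586041/35 = 115509/5.


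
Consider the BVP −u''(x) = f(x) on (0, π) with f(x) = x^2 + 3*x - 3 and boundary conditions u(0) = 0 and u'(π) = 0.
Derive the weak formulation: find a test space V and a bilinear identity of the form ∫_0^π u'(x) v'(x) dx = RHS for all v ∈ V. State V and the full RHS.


V = {v ∈ H^1(0, π) : v(0) = 0} (test functions vanish at x = 0 where u is specified); weak form: ∫_0^π u'v' dx = ∫_0^π (x^2 + 3*x - 3) v dx for all v ∈ V.

Multiply both sides by a test function v and integrate from 0 to π:
  ∫_0^π −u''(x) v(x) dx = ∫_0^π f(x) v(x) dx.
Integrate the LHS by parts once:
  ∫_0^π −u'' v dx = −[u'(x) v(x)]_0^π + ∫_0^π u'(x) v'(x) dx.
Thus ∫_0^π u'(x) v'(x) dx = ∫_0^π f(x) v(x) dx + [u'(x) v(x)]_0^π.
Choose V so that boundary terms are either known or forced to vanish.
Mixed BC: u(0) = 0 (Dirichlet) and u'(π) = 0 (Neumann). Define V = {v ∈ H^1(0, π) : v(0) = 0}. Then [u' v]_0^π = u'(π)·v(π) − u'(0)·0 = 0.
Weak formulation: find u (satisfying any essential BC) such that ∫_0^π u'(x) v'(x) dx = ∫_0^π f v dx for all v ∈ V (Dirichlet at 0 absorbed into V; the Neumann datum at x = π is zero, so no boundary term remains).
Substituting f(x) = x^2 + 3*x - 3, the right-hand side is ∫_0^π (x^2 + 3*x - 3) v dx.


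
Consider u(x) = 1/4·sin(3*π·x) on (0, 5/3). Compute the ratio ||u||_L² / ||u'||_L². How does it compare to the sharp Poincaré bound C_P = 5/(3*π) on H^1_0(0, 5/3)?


||u||_L² / ||u'||_L² = 1/(3*π) < C_P = 5/(3*π).

u(x) = 1/4·sin(3*π·x), so u'(x) = 3*π*cos(3*π*x)/4.
Writing u(x) = A·sin(kπx/L) with A = 1/4 and k = 5, use ∫_0^L sin²(kπx/L) dx = L/2 and ∫_0^L cos²(kπx/L) dx = L/2.
u² = 1/16·sin²(3*π·x) and (u')² = 9*π^2/16·cos²(3*π·x), and each of sin², cos² integrates to L/2 = 5/6 over (0, 5/3).
∫_0^5/3 u² dx = 5/96, so ||u||_L² = sqrt(30)/24.
∫_0^5/3 (u')² dx = 15*π^2/32, so ||u'||_L² = sqrt(30)*π/8.
Ratio ||u||_L² / ||u'||_L² = 1/(3*π).
Sharp Poincaré constant on H^1_0(0, 5/3) is C_P = L/π = 5/(3*π), achieved by sin(3*π/5·x).
This is the k = 5 harmonic; the ratio L/(kπ) is strictly less than C_P = L/π, consistent with the sharp inequality ||u||_L² ≤ C_P ||u'||_L².


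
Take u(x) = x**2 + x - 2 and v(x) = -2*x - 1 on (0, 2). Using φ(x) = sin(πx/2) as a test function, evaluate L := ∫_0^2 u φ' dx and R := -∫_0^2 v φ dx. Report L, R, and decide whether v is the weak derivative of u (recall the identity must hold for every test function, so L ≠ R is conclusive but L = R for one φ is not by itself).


LHS = -12/π, RHS = 12/π. No, v is not the weak derivative of u.

u(x) = x**2 + x - 2, classical derivative u'(x) = 2*x + 1.
φ(x) = sin(πx/2), so φ'(x) = π*cos(π*x/2)/2.
Note φ(0) = φ(2) = 0, so the boundary term u·φ vanishes.
LHS = ∫_0^2 u(x) φ'(x) dx = ∫_0^2 (π*x^2*cos(π*x/2)/2 + π*x*cos(π*x/2)/2 - π*cos(π*x/2)) dx. Term by term:
  ∫_0^2 -π*cos(π*x/2) dx = 0;  ∫_0^2 π*x*cos(π*x/2)/2 dx = -4/π;  ∫_0^2 π*x^2*cos(π*x/2)/2 dx = -8/π.
Sum: 0 − 4/π − 8/π = -12/π.
So LHS = -12/π.
∫_0^2 v(x) φ(x) dx = ∫_0^2 (-2*x*sin(π*x/2) - sin(π*x/2)) dx. Term by term:
  ∫_0^2 -sin(π*x/2) dx = -4/π;  ∫_0^2 -2*x*sin(π*x/2) dx = -8/π.
Sum: -4/π − 8/π = -12/π.
So RHS = -∫_0^2 v(x) φ(x) dx = 12/π.
LHS − RHS = -24/π ≠ 0, so the identity fails.
(For a valid weak derivative the identity must hold for EVERY test function, in particular this one. The failure shows v is NOT the weak derivative of u.)
Correct weak derivative would be u'(x) = 2*x + 1.


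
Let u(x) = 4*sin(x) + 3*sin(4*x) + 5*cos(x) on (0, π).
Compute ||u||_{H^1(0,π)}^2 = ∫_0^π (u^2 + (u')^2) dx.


||u||_{H^1(0,π)}^2 = 32 + 235*π/2

u'(x) = -5*sin(x) + 4*cos(x) + 12*cos(4*x).
Expand u² and (u')² and integrate term by term on (0, π), using: for integers n ≥ 1, ∫_0^π sin²(nx) dx = ∫_0^π cos²(nx) dx = π/2; for n ≠ n', ∫_0^π sin(nx)sin(n'x) dx = ∫_0^π cos(nx)cos(n'x) dx = 0; and by product-to-sum, ∫_0^π sin(nx)cos(n'x) dx = ½∫_0^π [sin((n+n')x) + sin((n−n')x)] dx, which is 0 when n+n' is even and 2n/(n²−n'²) when n+n' is odd (it need not vanish on (0, π)).
  u² squared terms: (3)²·∫sin(4x)² dx = 9·π/2 = 9*π/2;  (4)²·∫sin(x)² dx = 16·π/2 = 8*π;  (5)²·∫cos(x)² dx = 25·π/2 = 25*π/2.
  u² cross terms: 2·(3)·(4)·∫sin(4x)·sin(x) dx = 24·(0) = 0;  2·(3)·(5)·∫sin(4x)·cos(x) dx = 30·(8/15) = 16;  2·(4)·(5)·∫sin(x)·cos(x) dx = 40·(0) = 0.
  So ∫_0^π u² dx = 9*π/2 + 8*π + 25*π/2 + 0 + 16 + 0 = 16 + 25*π.
  (u')² squared terms: (-5)²·∫sin(x)² dx = 25·π/2 = 25*π/2;  (4)²·∫cos(x)² dx = 16·π/2 = 8*π;  (12)²·∫cos(4x)² dx = 144·π/2 = 72*π.
  (u')² cross terms: 2·(-5)·(4)·∫sin(x)·cos(x) dx = -40·(0) = 0;  2·(-5)·(12)·∫sin(x)·cos(4x) dx = -120·(-2/15) = 16;  2·(4)·(12)·∫cos(x)·cos(4x) dx = 96·(0) = 0.
  So ∫_0^π (u')² dx = 25*π/2 + 8*π + 72*π + 0 + 16 + 0 = 16 + 185*π/2.
||u||_{H^1}^2 = (16 + 25*π) + (16 + 185*π/2) = 32 + 235*π/2.


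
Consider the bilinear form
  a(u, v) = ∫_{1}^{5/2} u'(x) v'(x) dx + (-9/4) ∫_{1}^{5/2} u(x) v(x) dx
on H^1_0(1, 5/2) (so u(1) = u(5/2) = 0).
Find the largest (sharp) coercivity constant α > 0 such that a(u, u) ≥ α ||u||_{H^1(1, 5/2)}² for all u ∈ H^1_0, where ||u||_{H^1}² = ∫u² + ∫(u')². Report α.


α = (-81 + 16*π^2)/(4*(9 + 4*π^2))

Coercivity of a(·,·) on H^1_0(1, 5/2) means a(u, u) ≥ α ||u||_{H^1}² for every u ∈ H^1_0.
The interval has length L = 3/2, and Poincaré/coercivity depend only on L. Here a(u, u) = ∫(u')² + (-9/4)·∫u².
Here c = -9/4 < 0 with |c| < (π/L)² = 4*π^2/9, so coercivity still holds. The condition a(u,u) ≥ α||u||_{H^1}² reads (1−α)∫(u')² ≥ (α−c)∫u². Any admissible α is ≤ 1 (rapidly oscillating u have ∫u²/∫(u')² → 0), and α = 1 would force 0 ≥ (1−c)∫u², impossible since c < 1; so 1−α > 0. By the sharp Poincaré inequality on H^1_0 of an interval of length L, ∫(u')² ≥ (π/L)²∫u² with equality for the first sine mode sin(π(x−x₀)/L) (x₀ the left endpoint), so the inequality holds for all u iff (1−α)(π/L)² ≥ α − c, i.e. α ≤ ((π/L)² + c)/((π/L)² + 1) = (1 + c(L/π)²)/(1 + (L/π)²). (Direct route, valid since c ≤ 0: Poincaré gives c∫u² ≥ c(L/π)²∫(u')², so a(u,u) ≥ (1 + c(L/π)²)∫(u')², while ||u||_{H^1}² ≤ (1 + (L/π)²)∫(u')²; dividing yields the same α.) With (π/L)² = 4*π^2/9 and c = -9/4, the largest admissible constant is α = ((π/L)² + c)/((π/L)² + 1).
Simplifying, α = (-81 + 16*π^2)/(4*(9 + 4*π^2)).


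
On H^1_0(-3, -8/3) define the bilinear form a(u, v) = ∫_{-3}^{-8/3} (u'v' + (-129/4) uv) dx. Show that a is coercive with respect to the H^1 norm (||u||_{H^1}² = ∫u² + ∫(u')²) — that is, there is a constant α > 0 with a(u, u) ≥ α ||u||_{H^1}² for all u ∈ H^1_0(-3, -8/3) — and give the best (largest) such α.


α = 3*(-43 + 12*π^2)/(4*(1 + 9*π^2))

Coercivity of a(·,·) on H^1_0(-3, -8/3) means a(u, u) ≥ α ||u||_{H^1}² for every u ∈ H^1_0.
The interval has length L = 1/3, and Poincaré/coercivity depend only on L. Here a(u, u) = ∫(u')² + (-129/4)·∫u².
Here c = -129/4 < 0 with |c| < (π/L)² = 9*π^2, so coercivity still holds. The condition a(u,u) ≥ α||u||_{H^1}² reads (1−α)∫(u')² ≥ (α−c)∫u². Any admissible α is ≤ 1 (rapidly oscillating u have ∫u²/∫(u')² → 0), and α = 1 would force 0 ≥ (1−c)∫u², impossible since c < 1; so 1−α > 0. By the sharp Poincaré inequality on H^1_0 of an interval of length L, ∫(u')² ≥ (π/L)²∫u² with equality for the first sine mode sin(π(x−x₀)/L) (x₀ the left endpoint), so the inequality holds for all u iff (1−α)(π/L)² ≥ α − c, i.e. α ≤ ((π/L)² + c)/((π/L)² + 1) = (1 + c(L/π)²)/(1 + (L/π)²). (Direct route, valid since c ≤ 0: Poincaré gives c∫u² ≥ c(L/π)²∫(u')², so a(u,u) ≥ (1 + c(L/π)²)∫(u')², while ||u||_{H^1}² ≤ (1 + (L/π)²)∫(u')²; dividing yields the same α.) With (π/L)² = 9*π^2 and c = -129/4, the largest admissible constant is α = ((π/L)² + c)/((π/L)² + 1).
Simplifying, α = 3*(-43 + 12*π^2)/(4*(1 + 9*π^2)).


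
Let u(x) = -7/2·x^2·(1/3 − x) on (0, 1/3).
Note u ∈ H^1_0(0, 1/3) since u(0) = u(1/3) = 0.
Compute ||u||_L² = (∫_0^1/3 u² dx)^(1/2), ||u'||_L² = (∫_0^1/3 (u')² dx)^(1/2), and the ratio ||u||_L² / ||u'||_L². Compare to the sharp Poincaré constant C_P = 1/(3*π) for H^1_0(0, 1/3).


||u||_L² / ||u'||_L² = sqrt(14)/42 < C_P = 1/(3*π).

u(x) = -7/2·x^2·(1/3 − x), so u'(x) = 7*x*(9*x - 2)/6.
u(x) = -7/2·x^2·(1/3 − x) vanishes at x = 0 and x = 1/3, so u ∈ H^1_0(0, 1/3). Differentiate via the product rule and integrate the resulting polynomials term by term.
  ∫_0^1/3 u² dx = ∫_0^1/3 (49*x^6/4 - 49*x^5/6 + 49*x^4/36) dx. Term by term:
    ∫_0^1/3 49*x^6/4 dx = 7/8748;  ∫_0^1/3 -49*x^5/6 dx = -49/26244;  ∫_0^1/3 49*x^4/36 dx = 49/43740.
  Sum: 7/8748 − 49/26244 + 49/43740 = 7/131220.
  ∫_0^1/3 (u')² dx = ∫_0^1/3 (441*x^4/4 - 49*x^3 + 49*x^2/9) dx. Term by term:
    ∫_0^1/3 441*x^4/4 dx = 49/540;  ∫_0^1/3 -49*x^3 dx = -49/324;  ∫_0^1/3 49*x^2/9 dx = 49/729.
  Sum: 49/540 − 49/324 + 49/729 = 49/7290.
∫_0^1/3 u² dx = 7/131220, so ||u||_L² = sqrt(35)/810.
∫_0^1/3 (u')² dx = 49/7290, so ||u'||_L² = 7*sqrt(10)/270.
Ratio ||u||_L² / ||u'||_L² = sqrt(14)/42.
Sharp Poincaré constant on H^1_0(0, 1/3) is C_P = L/π = 1/(3*π), achieved by sin(3*π·x).
A polynomial bump cannot attain the sharp Poincaré constant (only the first sine eigenfunction does), so the ratio is strictly less than C_P, consistent with ||u||_L² ≤ C_P ||u'||_L².


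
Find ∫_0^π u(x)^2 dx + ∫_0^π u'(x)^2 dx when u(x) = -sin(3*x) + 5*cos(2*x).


||u||_{H^1(0,π)}^2 = -60 + 135*π/2

u'(x) = -10*sin(2*x) - 3*cos(3*x).
Expand u² and (u')² and integrate term by term on (0, π), using: for integers n ≥ 1, ∫_0^π sin²(nx) dx = ∫_0^π cos²(nx) dx = π/2; for n ≠ n', ∫_0^π sin(nx)sin(n'x) dx = ∫_0^π cos(nx)cos(n'x) dx = 0; and by product-to-sum, ∫_0^π sin(nx)cos(n'x) dx = ½∫_0^π [sin((n+n')x) + sin((n−n')x)] dx, which is 0 when n+n' is even and 2n/(n²−n'²) when n+n' is odd (it need not vanish on (0, π)).
  u² squared terms: (-1)²·∫sin(3x)² dx = 1·π/2 = π/2;  (5)²·∫cos(2x)² dx = 25·π/2 = 25*π/2.
  u² cross terms: 2·(-1)·(5)·∫sin(3x)·cos(2x) dx = -10·(6/5) = -12.
  So ∫_0^π u² dx = π/2 + 25*π/2 − 12 = -12 + 13*π.
  (u')² squared terms: (-10)²·∫sin(2x)² dx = 100·π/2 = 50*π;  (-3)²·∫cos(3x)² dx = 9·π/2 = 9*π/2.
  (u')² cross terms: 2·(-10)·(-3)·∫sin(2x)·cos(3x) dx = 60·(-4/5) = -48.
  So ∫_0^π (u')² dx = 50*π + 9*π/2 − 48 = -48 + 109*π/2.
||u||_{H^1}^2 = (-12 + 13*π) + (-48 + 109*π/2) = -60 + 135*π/2.


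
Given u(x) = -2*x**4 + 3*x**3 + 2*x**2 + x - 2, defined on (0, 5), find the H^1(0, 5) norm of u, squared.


||u||_{H^1}^2 = 86180575/126

The H^1 norm (squared) on an interval (0, L) is
  ||u||_{H^1}^2 = ∫_0^L u(x)^2 dx + ∫_0^L u'(x)^2 dx.
Compute u'(x) = -8*x**3 + 9*x**2 + 4*x + 1.
Then u(x)^2 = 4*x**8 - 12*x**7 + x**6 + 8*x**5 + 18*x**4 - 8*x**3 - 7*x**2 - 4*x + 4 and u'(x)^2 = 64*x**6 - 144*x**5 + 17*x**4 + 56*x**3 + 34*x**2 + 8*x + 1.
Integrate each monomial from 0 to 5 using ∫_0^5 c·x^n dx = c·5^(n+1)/(n+1):
  ∫_0^5 u(x)^2 dx = ∫_0^5 (4*x^8 - 12*x^7 + x^6 + 8*x^5 + 18*x^4 - 8*x^3 - 7*x^2 - 4*x + 4) dx. Term by term:
    ∫_0^5 4*x^8 dx = 7812500/9;  ∫_0^5 -12*x^7 dx = -1171875/2;  ∫_0^5 x^6 dx = 78125/7;
    ∫_0^5 8*x^5 dx = 62500/3;  ∫_0^5 18*x^4 dx = 11250;  ∫_0^5 -8*x^3 dx = -1250;
    ∫_0^5 -7*x^2 dx = -875/3;  ∫_0^5 -4*x dx = -50;  ∫_0^5 4 dx = 20.
  Sum: 7812500/9 − 1171875/2 + 78125/7 + 62500/3 + 11250 − 1250 − 875/3 − 50 + 20 = 40797595/126.
  ∫_0^5 u'(x)^2 dx = ∫_0^5 (64*x^6 - 144*x^5 + 17*x^4 + 56*x^3 + 34*x^2 + 8*x + 1) dx. Term by term:
    ∫_0^5 64*x^6 dx = 5000000/7;  ∫_0^5 -144*x^5 dx = -375000;  ∫_0^5 17*x^4 dx = 10625;
    ∫_0^5 56*x^3 dx = 8750;  ∫_0^5 34*x^2 dx = 4250/3;  ∫_0^5 8*x dx = 100;
    ∫_0^5 1 dx = 5.
  Sum: 5000000/7 − 375000 + 10625 + 8750 + 4250/3 + 100 + 5 = 7563830/21.
Adding: ||u||_{H^1}^2 = 40797595/126 + 7563830/21 = 86180575/126.


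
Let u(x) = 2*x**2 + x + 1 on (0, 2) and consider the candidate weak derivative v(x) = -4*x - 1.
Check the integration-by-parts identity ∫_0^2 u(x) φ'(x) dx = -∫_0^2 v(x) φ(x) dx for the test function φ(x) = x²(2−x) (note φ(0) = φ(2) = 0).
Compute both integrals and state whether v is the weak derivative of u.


LHS = -116/15, RHS = 116/15. No, v is not the weak derivative of u.

u(x) = 2*x**2 + x + 1, classical derivative u'(x) = 4*x + 1.
φ(x) = x²(2−x), so φ'(x) = x*(4 - 3*x).
Note φ(0) = φ(2) = 0, so the boundary term u·φ vanishes.
LHS = ∫_0^2 u(x) φ'(x) dx = ∫_0^2 (-6*x^4 + 5*x^3 + x^2 + 4*x) dx. Term by term:
  ∫_0^2 -6*x^4 dx = -192/5;  ∫_0^2 5*x^3 dx = 20;  ∫_0^2 x^2 dx = 8/3;
  ∫_0^2 4*x dx = 8.
Sum: -192/5 + 20 + 8/3 + 8 = -116/15.
So LHS = -116/15.
∫_0^2 v(x) φ(x) dx = ∫_0^2 (4*x^4 - 7*x^3 - 2*x^2) dx. Term by term:
  ∫_0^2 4*x^4 dx = 128/5;  ∫_0^2 -7*x^3 dx = -28;  ∫_0^2 -2*x^2 dx = -16/3.
Sum: 128/5 − 28 − 16/3 = -116/15.
So RHS = -∫_0^2 v(x) φ(x) dx = 116/15.
LHS − RHS = -232/15 ≠ 0, so the identity fails.
(For a valid weak derivative the identity must hold for EVERY test function, in particular this one. The failure shows v is NOT the weak derivative of u.)
Correct weak derivative would be u'(x) = 4*x + 1.


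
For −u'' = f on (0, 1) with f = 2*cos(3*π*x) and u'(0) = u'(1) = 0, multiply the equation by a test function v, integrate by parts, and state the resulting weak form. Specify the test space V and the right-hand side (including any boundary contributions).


V = H^1(0, 1) (no boundary constraint on v; u is determined up to an additive constant); weak form: ∫_0^1 u'v' dx = ∫_0^1 (2*cos(3*π*x)) v dx for all v ∈ V.

Multiply both sides by a test function v and integrate from 0 to 1:
  ∫_0^1 −u''(x) v(x) dx = ∫_0^1 f(x) v(x) dx.
Integrate the LHS by parts once:
  ∫_0^1 −u'' v dx = −[u'(x) v(x)]_0^1 + ∫_0^1 u'(x) v'(x) dx.
Thus ∫_0^1 u'(x) v'(x) dx = ∫_0^1 f(x) v(x) dx + [u'(x) v(x)]_0^1.
Choose V so that boundary terms are either known or forced to vanish.
u has homogeneous Neumann: u'(0) = u'(1) = 0. So [u' v]_0^1 = 0·v(1) − 0·v(0) = 0 for any v; take V = H^1(0, 1).
Weak formulation: find u (satisfying any essential BC) such that ∫_0^1 u'(x) v'(x) dx = ∫_0^1 f v dx for all v ∈ V (homogeneous Neumann, so boundary terms vanish).
Substituting f(x) = 2*cos(3*π*x), the right-hand side is ∫_0^1 (2*cos(3*π*x)) v dx.
Compatibility check (pure Neumann): taking v ≡ 1 ∈ V gives 0 = ∫_0^1 f dx + (0) − (0), i.e. ∫_0^1 f dx must equal u'(0) − u'(1) = 0. Indeed ∫_0^1 (2*cos(3*π*x)) dx = 0, so the data are compatible. The solution is then unique only up to an additive constant (fix it e.g. by requiring ∫_0^1 u dx = 0).


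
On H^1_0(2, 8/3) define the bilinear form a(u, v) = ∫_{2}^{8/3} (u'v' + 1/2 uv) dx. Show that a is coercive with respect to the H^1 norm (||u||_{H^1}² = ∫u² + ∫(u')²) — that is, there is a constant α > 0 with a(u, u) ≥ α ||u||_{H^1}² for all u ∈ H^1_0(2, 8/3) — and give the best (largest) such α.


α = (2 + 9*π^2)/(4 + 9*π^2)

Coercivity of a(·,·) on H^1_0(2, 8/3) means a(u, u) ≥ α ||u||_{H^1}² for every u ∈ H^1_0.
The interval has length L = 2/3, and Poincaré/coercivity depend only on L. Here a(u, u) = ∫(u')² + (1/2)·∫u².
Here 0 < c = 1/2 < 1. The condition a(u,u) ≥ α||u||_{H^1}² reads (1−α)∫(u')² ≥ (α−c)∫u². Any admissible α is ≤ 1 (rapidly oscillating u have ∫u²/∫(u')² → 0), and α = 1 would force 0 ≥ (1−c)∫u², impossible since c < 1; so 1−α > 0. By the sharp Poincaré inequality on H^1_0 of an interval of length L, ∫(u')² ≥ (π/L)²∫u² with equality for the first sine mode sin(π(x−x₀)/L) (x₀ the left endpoint), so the inequality holds for all u iff (1−α)(π/L)² ≥ α − c, i.e. α ≤ ((π/L)² + c)/((π/L)² + 1) = (1 + c(L/π)²)/(1 + (L/π)²). With (π/L)² = 9*π^2/4 and c = 1/2, the largest admissible constant is α = ((π/L)² + c)/((π/L)² + 1).
Simplifying, α = (2 + 9*π^2)/(4 + 9*π^2).


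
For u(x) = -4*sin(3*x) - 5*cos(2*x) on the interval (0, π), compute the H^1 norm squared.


||u||_{H^1(0,π)}^2 = 240 + 285*π/2

u'(x) = 10*sin(2*x) - 12*cos(3*x).
Expand u² and (u')² and integrate term by term on (0, π), using: for integers n ≥ 1, ∫_0^π sin²(nx) dx = ∫_0^π cos²(nx) dx = π/2; for n ≠ n', ∫_0^π sin(nx)sin(n'x) dx = ∫_0^π cos(nx)cos(n'x) dx = 0; and by product-to-sum, ∫_0^π sin(nx)cos(n'x) dx = ½∫_0^π [sin((n+n')x) + sin((n−n')x)] dx, which is 0 when n+n' is even and 2n/(n²−n'²) when n+n' is odd (it need not vanish on (0, π)).
  u² squared terms: (-5)²·∫cos(2x)² dx = 25·π/2 = 25*π/2;  (-4)²·∫sin(3x)² dx = 16·π/2 = 8*π.
  u² cross terms: 2·(-5)·(-4)·∫cos(2x)·sin(3x) dx = 40·(6/5) = 48.
  So ∫_0^π u² dx = 25*π/2 + 8*π + 48 = 48 + 41*π/2.
  (u')² squared terms: (-12)²·∫cos(3x)² dx = 144·π/2 = 72*π;  (10)²·∫sin(2x)² dx = 100·π/2 = 50*π.
  (u')² cross terms: 2·(-12)·(10)·∫cos(3x)·sin(2x) dx = -240·(-4/5) = 192.
  So ∫_0^π (u')² dx = 72*π + 50*π + 192 = 192 + 122*π.
||u||_{H^1}^2 = (48 + 41*π/2) + (192 + 122*π) = 240 + 285*π/2.


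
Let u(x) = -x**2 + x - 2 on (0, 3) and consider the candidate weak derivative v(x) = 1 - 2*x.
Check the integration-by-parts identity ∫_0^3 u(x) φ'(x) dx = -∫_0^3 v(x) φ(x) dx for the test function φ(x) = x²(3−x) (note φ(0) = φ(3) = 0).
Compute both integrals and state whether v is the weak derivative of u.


LHS = 351/20, RHS = 351/20. Yes, v = u' weakly.

u(x) = -x**2 + x - 2, classical derivative u'(x) = 1 - 2*x.
φ(x) = x²(3−x), so φ'(x) = 3*x*(2 - x).
Note φ(0) = φ(3) = 0, so the boundary term u·φ vanishes.
LHS = ∫_0^3 u(x) φ'(x) dx = ∫_0^3 (3*x^4 - 9*x^3 + 12*x^2 - 12*x) dx. Term by term:
  ∫_0^3 3*x^4 dx = 729/5;  ∫_0^3 -9*x^3 dx = -729/4;  ∫_0^3 12*x^2 dx = 108;
  ∫_0^3 -12*x dx = -54.
Sum: 729/5 − 729/4 + 108 − 54 = 351/20.
So LHS = 351/20.
∫_0^3 v(x) φ(x) dx = ∫_0^3 (2*x^4 - 7*x^3 + 3*x^2) dx. Term by term:
  ∫_0^3 2*x^4 dx = 486/5;  ∫_0^3 -7*x^3 dx = -567/4;  ∫_0^3 3*x^2 dx = 27.
Sum: 486/5 − 567/4 + 27 = -351/20.
So RHS = -∫_0^3 v(x) φ(x) dx = 351/20.
LHS = RHS, so the identity holds for this test φ.
Moreover u is smooth here and v(x) = u'(x) = 1 - 2*x pointwise, so the identity holds for every test function. Hence v is the weak derivative of u.


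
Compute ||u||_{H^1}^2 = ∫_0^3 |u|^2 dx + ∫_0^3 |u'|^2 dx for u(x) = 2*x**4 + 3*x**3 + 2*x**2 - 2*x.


||u||_{H^1}^2 = 4828629/70

The H^1 norm (squared) on an interval (0, L) is
  ||u||_{H^1}^2 = ∫_0^L u(x)^2 dx + ∫_0^L u'(x)^2 dx.
Compute u'(x) = 8*x**3 + 9*x**2 + 4*x - 2.
Then u(x)^2 = 4*x**8 + 12*x**7 + 17*x**6 + 4*x**5 - 8*x**4 - 8*x**3 + 4*x**2 and u'(x)^2 = 64*x**6 + 144*x**5 + 145*x**4 + 40*x**3 - 20*x**2 - 16*x + 4.
Integrate each monomial from 0 to 3 using ∫_0^3 c·x^n dx = c·3^(n+1)/(n+1):
  ∫_0^3 u(x)^2 dx = ∫_0^3 (4*x^8 + 12*x^7 + 17*x^6 + 4*x^5 - 8*x^4 - 8*x^3 + 4*x^2) dx. Term by term:
    ∫_0^3 4*x^8 dx = 8748;  ∫_0^3 12*x^7 dx = 19683/2;  ∫_0^3 17*x^6 dx = 37179/7;
    ∫_0^3 4*x^5 dx = 486;  ∫_0^3 -8*x^4 dx = -1944/5;  ∫_0^3 -8*x^3 dx = -162;
    ∫_0^3 4*x^2 dx = 36.
  Sum: 8748 + 19683/2 + 37179/7 + 486 − 1944/5 − 162 + 36 = 1671039/70.
  ∫_0^3 u'(x)^2 dx = ∫_0^3 (64*x^6 + 144*x^5 + 145*x^4 + 40*x^3 - 20*x^2 - 16*x + 4) dx. Term by term:
    ∫_0^3 64*x^6 dx = 139968/7;  ∫_0^3 144*x^5 dx = 17496;  ∫_0^3 145*x^4 dx = 7047;
    ∫_0^3 40*x^3 dx = 810;  ∫_0^3 -20*x^2 dx = -180;  ∫_0^3 -16*x dx = -72;
    ∫_0^3 4 dx = 12.
  Sum: 139968/7 + 17496 + 7047 + 810 − 180 − 72 + 12 = 315759/7.
Adding: ||u||_{H^1}^2 = 1671039/70 + 315759/7 = 4828629/70.


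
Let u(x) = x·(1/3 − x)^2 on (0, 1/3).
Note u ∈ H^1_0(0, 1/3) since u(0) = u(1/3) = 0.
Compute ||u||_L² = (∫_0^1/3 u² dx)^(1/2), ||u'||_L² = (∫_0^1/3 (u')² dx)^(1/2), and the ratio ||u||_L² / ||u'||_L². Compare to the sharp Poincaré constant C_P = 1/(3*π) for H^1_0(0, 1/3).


||u||_L² / ||u'||_L² = sqrt(14)/42 < C_P = 1/(3*π).

u(x) = x·(1/3 − x)^2, so u'(x) = (3*x - 1)*(9*x - 1)/9.
u(x) = x·(1/3 − x)^2 vanishes at x = 0 and x = 1/3, so u ∈ H^1_0(0, 1/3). Differentiate via the product rule and integrate the resulting polynomials term by term.
  ∫_0^1/3 u² dx = ∫_0^1/3 (x^6 - 4*x^5/3 + 2*x^4/3 - 4*x^3/27 + x^2/81) dx. Term by term:
    ∫_0^1/3 x^6 dx = 1/15309;  ∫_0^1/3 -4*x^5/3 dx = -2/6561;  ∫_0^1/3 2*x^4/3 dx = 2/3645;
    ∫_0^1/3 -4*x^3/27 dx = -1/2187;  ∫_0^1/3 x^2/81 dx = 1/6561.
  Sum: 1/15309 − 2/6561 + 2/3645 − 1/2187 + 1/6561 = 1/229635.
  ∫_0^1/3 (u')² dx = ∫_0^1/3 (9*x^4 - 8*x^3 + 22*x^2/9 - 8*x/27 + 1/81) dx. Term by term:
    ∫_0^1/3 9*x^4 dx = 1/135;  ∫_0^1/3 -8*x^3 dx = -2/81;  ∫_0^1/3 22*x^2/9 dx = 22/729;
    ∫_0^1/3 -8*x/27 dx = -4/243;  ∫_0^1/3 1/81 dx = 1/243.
  Sum: 1/135 − 2/81 + 22/729 − 4/243 + 1/243 = 2/3645.
∫_0^1/3 u² dx = 1/229635, so ||u||_L² = sqrt(35)/2835.
∫_0^1/3 (u')² dx = 2/3645, so ||u'||_L² = sqrt(10)/135.
Ratio ||u||_L² / ||u'||_L² = sqrt(14)/42.
Sharp Poincaré constant on H^1_0(0, 1/3) is C_P = L/π = 1/(3*π), achieved by sin(3*π·x).
A polynomial bump cannot attain the sharp Poincaré constant (only the first sine eigenfunction does), so the ratio is strictly less than C_P, consistent with ||u||_L² ≤ C_P ||u'||_L².


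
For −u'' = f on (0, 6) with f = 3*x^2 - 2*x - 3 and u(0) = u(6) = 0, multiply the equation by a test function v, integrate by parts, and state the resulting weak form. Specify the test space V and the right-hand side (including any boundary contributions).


V = H^1_0(0, 6) (so v(0) = v(6) = 0); weak form: ∫_0^6 u'v' dx = ∫_0^6 (3*x^2 - 2*x - 3) v dx for all v ∈ V.

Multiply both sides by a test function v and integrate from 0 to 6:
  ∫_0^6 −u''(x) v(x) dx = ∫_0^6 f(x) v(x) dx.
Integrate the LHS by parts once:
  ∫_0^6 −u'' v dx = −[u'(x) v(x)]_0^6 + ∫_0^6 u'(x) v'(x) dx.
Thus ∫_0^6 u'(x) v'(x) dx = ∫_0^6 f(x) v(x) dx + [u'(x) v(x)]_0^6.
Choose V so that boundary terms are either known or forced to vanish.
u is Dirichlet: u(0) = u(6) = 0. Let V = H^1_0(0, 6); then v(0) = v(6) = 0, and [u' v]_0^6 = 0.
Weak formulation: find u (satisfying any essential BC) such that ∫_0^6 u'(x) v'(x) dx = ∫_0^6 f v dx for all v ∈ V.
Substituting f(x) = 3*x^2 - 2*x - 3, the right-hand side is ∫_0^6 (3*x^2 - 2*x - 3) v dx.


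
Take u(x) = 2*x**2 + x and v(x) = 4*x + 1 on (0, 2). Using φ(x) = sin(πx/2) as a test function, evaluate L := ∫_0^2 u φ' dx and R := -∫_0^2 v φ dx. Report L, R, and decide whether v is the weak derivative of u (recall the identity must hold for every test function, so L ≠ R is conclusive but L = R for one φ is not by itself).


LHS = -20/π, RHS = -20/π. Yes, v = u' weakly.

u(x) = 2*x**2 + x, classical derivative u'(x) = 4*x + 1.
φ(x) = sin(πx/2), so φ'(x) = π*cos(π*x/2)/2.
Note φ(0) = φ(2) = 0, so the boundary term u·φ vanishes.
LHS = ∫_0^2 u(x) φ'(x) dx = ∫_0^2 (π*x^2*cos(π*x/2) + π*x*cos(π*x/2)/2) dx. Term by term:
  ∫_0^2 π*x^2*cos(π*x/2) dx = -16/π;  ∫_0^2 π*x*cos(π*x/2)/2 dx = -4/π.
Sum: -16/π − 4/π = -20/π.
So LHS = -20/π.
∫_0^2 v(x) φ(x) dx = ∫_0^2 (4*x*sin(π*x/2) + sin(π*x/2)) dx. Term by term:
  ∫_0^2 4*x*sin(π*x/2) dx = 16/π;  ∫_0^2 sin(π*x/2) dx = 4/π.
Sum: 16/π + 4/π = 20/π.
So RHS = -∫_0^2 v(x) φ(x) dx = -20/π.
LHS = RHS, so the identity holds for this test φ.
Moreover u is smooth here and v(x) = u'(x) = 4*x + 1 pointwise, so the identity holds for every test function. Hence v is the weak derivative of u.


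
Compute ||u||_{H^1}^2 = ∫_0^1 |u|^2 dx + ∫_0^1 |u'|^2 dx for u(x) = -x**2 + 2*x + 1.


||u||_{H^1}^2 = 21/5

The H^1 norm (squared) on an interval (0, L) is
  ||u||_{H^1}^2 = ∫_0^L u(x)^2 dx + ∫_0^L u'(x)^2 dx.
Compute u'(x) = 2 - 2*x.
Then u(x)^2 = x**4 - 4*x**3 + 2*x**2 + 4*x + 1 and u'(x)^2 = 4*x**2 - 8*x + 4.
Integrate each monomial from 0 to 1 using ∫_0^1 c·x^n dx = c·1^(n+1)/(n+1):
  ∫_0^1 u(x)^2 dx = ∫_0^1 (x^4 - 4*x^3 + 2*x^2 + 4*x + 1) dx. Term by term:
    ∫_0^1 x^4 dx = 1/5;  ∫_0^1 -4*x^3 dx = -1;  ∫_0^1 2*x^2 dx = 2/3;
    ∫_0^1 4*x dx = 2;  ∫_0^1 1 dx = 1.
  Sum: 1/5 − 1 + 2/3 + 2 + 1 = 43/15.
  ∫_0^1 u'(x)^2 dx = ∫_0^1 (4*x^2 - 8*x + 4) dx. Term by term:
    ∫_0^1 4*x^2 dx = 4/3;  ∫_0^1 -8*x dx = -4;  ∫_0^1 4 dx = 4.
  Sum: 4/3 − 4 + 4 = 4/3.
Adding: ||u||_{H^1}^2 = 43/15 + 4/3 = 21/5.


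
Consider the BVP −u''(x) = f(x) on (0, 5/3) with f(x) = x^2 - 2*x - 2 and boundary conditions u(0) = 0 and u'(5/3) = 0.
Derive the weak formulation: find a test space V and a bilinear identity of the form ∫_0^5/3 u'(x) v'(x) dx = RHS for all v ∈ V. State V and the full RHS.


V = {v ∈ H^1(0, 5/3) : v(0) = 0} (test functions vanish at x = 0 where u is specified); weak form: ∫_0^5/3 u'v' dx = ∫_0^5/3 (x^2 - 2*x - 2) v dx for all v ∈ V.

Multiply both sides by a test function v and integrate from 0 to 5/3:
  ∫_0^5/3 −u''(x) v(x) dx = ∫_0^5/3 f(x) v(x) dx.
Integrate the LHS by parts once:
  ∫_0^5/3 −u'' v dx = −[u'(x) v(x)]_0^5/3 + ∫_0^5/3 u'(x) v'(x) dx.
Thus ∫_0^5/3 u'(x) v'(x) dx = ∫_0^5/3 f(x) v(x) dx + [u'(x) v(x)]_0^5/3.
Choose V so that boundary terms are either known or forced to vanish.
Mixed BC: u(0) = 0 (Dirichlet) and u'(5/3) = 0 (Neumann). Define V = {v ∈ H^1(0, 5/3) : v(0) = 0}. Then [u' v]_0^5/3 = u'(5/3)·v(5/3) − u'(0)·0 = 0.
Weak formulation: find u (satisfying any essential BC) such that ∫_0^5/3 u'(x) v'(x) dx = ∫_0^5/3 f v dx for all v ∈ V (Dirichlet at 0 absorbed into V; the Neumann datum at x = 5/3 is zero, so no boundary term remains).
Substituting f(x) = x^2 - 2*x - 2, the right-hand side is ∫_0^5/3 (x^2 - 2*x - 2) v dx.


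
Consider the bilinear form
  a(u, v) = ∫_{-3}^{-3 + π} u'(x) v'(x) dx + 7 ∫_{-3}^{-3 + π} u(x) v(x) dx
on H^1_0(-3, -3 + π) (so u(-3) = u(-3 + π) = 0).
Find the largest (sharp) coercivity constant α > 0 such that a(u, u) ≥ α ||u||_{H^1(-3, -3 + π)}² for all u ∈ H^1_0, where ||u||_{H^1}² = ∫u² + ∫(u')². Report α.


α = 1

Coercivity of a(·,·) on H^1_0(-3, -3 + π) means a(u, u) ≥ α ||u||_{H^1}² for every u ∈ H^1_0.
The interval has length L = π, and Poincaré/coercivity depend only on L. Here a(u, u) = ∫(u')² + (7)·∫u².
Here c = 7 ≥ 1, so a(u,u) = ∫(u')² + c∫u² ≥ ∫(u')² + ∫u² = ||u||_{H^1}², i.e. α = 1 works. No larger α is possible: a(u,u) ≥ α||u||_{H^1}² means (1−α)∫(u')² ≥ (α−c)∫u², and for the modes u_n = sin(nπ(x−x₀)/L) (x₀ the left endpoint) one has ∫u_n²/∫(u_n')² = (L/(nπ))² → 0, so a(u_n,u_n)/||u_n||_{H^1}² → 1. Hence the optimal constant is α = 1.
Therefore α = 1.


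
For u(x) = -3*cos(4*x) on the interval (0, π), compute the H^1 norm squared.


||u||_{H^1(0,π)}^2 = 153*π/2

u'(x) = 12*sin(4*x).
Expand u² and (u')² and integrate term by term on (0, π), using: for integers n ≥ 1, ∫_0^π sin²(nx) dx = ∫_0^π cos²(nx) dx = π/2; for n ≠ n', ∫_0^π sin(nx)sin(n'x) dx = ∫_0^π cos(nx)cos(n'x) dx = 0; and by product-to-sum, ∫_0^π sin(nx)cos(n'x) dx = ½∫_0^π [sin((n+n')x) + sin((n−n')x)] dx, which is 0 when n+n' is even and 2n/(n²−n'²) when n+n' is odd (it need not vanish on (0, π)).
  u² squared terms: (-3)²·∫cos(4x)² dx = 9·π/2 = 9*π/2.
  So ∫_0^π u² dx = 9*π/2.
  (u')² squared terms: (12)²·∫sin(4x)² dx = 144·π/2 = 72*π.
  So ∫_0^π (u')² dx = 72*π.
||u||_{H^1}^2 = (9*π/2) + (72*π) = 153*π/2.


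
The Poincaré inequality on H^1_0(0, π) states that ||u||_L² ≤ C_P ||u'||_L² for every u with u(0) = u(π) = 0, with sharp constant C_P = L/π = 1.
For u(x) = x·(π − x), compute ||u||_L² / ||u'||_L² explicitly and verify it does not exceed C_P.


||u||_L² / ||u'||_L² = sqrt(10)*π/10 < C_P = 1.

u(x) = x·(π − x), so u'(x) = π - 2*x.
u(x) = x·(π − x) vanishes at x = 0 and x = π, so u ∈ H^1_0(0, π). Differentiate via the product rule and integrate the resulting polynomials term by term.
  ∫_0^π u² dx = ∫_0^π (x^4 - 2*π*x^3 + π^2*x^2) dx. Term by term:
    ∫_0^π x^4 dx = π^5/5;  ∫_0^π -2*π*x^3 dx = -π^5/2;  ∫_0^π π^2*x^2 dx = π^5/3.
  Sum: π^5/5 − π^5/2 + π^5/3 = π^5/30.
  ∫_0^π (u')² dx = ∫_0^π (4*x^2 - 4*π*x + π^2) dx. Term by term:
    ∫_0^π 4*x^2 dx = 4*π^3/3;  ∫_0^π -4*π*x dx = -2*π^3;  ∫_0^π π^2 dx = π^3.
  Sum: 4*π^3/3 − 2*π^3 + π^3 = π^3/3.
∫_0^π u² dx = π^5/30, so ||u||_L² = sqrt(30)*π^(5/2)/30.
∫_0^π (u')² dx = π^3/3, so ||u'||_L² = sqrt(3)*π^(3/2)/3.
Ratio ||u||_L² / ||u'||_L² = sqrt(10)*π/10.
Sharp Poincaré constant on H^1_0(0, π) is C_P = L/π = 1, achieved by sin(x).
A polynomial bump cannot attain the sharp Poincaré constant (only the first sine eigenfunction does), so the ratio is strictly less than C_P, consistent with ||u||_L² ≤ C_P ||u'||_L².


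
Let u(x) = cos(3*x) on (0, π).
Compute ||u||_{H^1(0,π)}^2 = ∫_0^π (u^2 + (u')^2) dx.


||u||_{H^1(0,π)}^2 = 5*π

u'(x) = -3*sin(3*x).
Expand u² and (u')² and integrate term by term on (0, π), using: for integers n ≥ 1, ∫_0^π sin²(nx) dx = ∫_0^π cos²(nx) dx = π/2; for n ≠ n', ∫_0^π sin(nx)sin(n'x) dx = ∫_0^π cos(nx)cos(n'x) dx = 0; and by product-to-sum, ∫_0^π sin(nx)cos(n'x) dx = ½∫_0^π [sin((n+n')x) + sin((n−n')x)] dx, which is 0 when n+n' is even and 2n/(n²−n'²) when n+n' is odd (it need not vanish on (0, π)).
  u² squared terms: (1)²·∫cos(3x)² dx = 1·π/2 = π/2.
  So ∫_0^π u² dx = π/2.
  (u')² squared terms: (-3)²·∫sin(3x)² dx = 9·π/2 = 9*π/2.
  So ∫_0^π (u')² dx = 9*π/2.
||u||_{H^1}^2 = (π/2) + (9*π/2) = 5*π.


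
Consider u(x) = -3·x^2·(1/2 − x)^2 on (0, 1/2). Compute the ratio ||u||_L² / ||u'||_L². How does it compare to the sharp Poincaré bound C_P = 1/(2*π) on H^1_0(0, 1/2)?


||u||_L² / ||u'||_L² = sqrt(3)/12 < C_P = 1/(2*π).

u(x) = -3·x^2·(1/2 − x)^2, so u'(x) = 3*x*(-8*x^2 + 6*x - 1)/2.
u(x) = -3·x^2·(1/2 − x)^2 vanishes at x = 0 and x = 1/2, so u ∈ H^1_0(0, 1/2). Differentiate via the product rule and integrate the resulting polynomials term by term.
  ∫_0^1/2 u² dx = ∫_0^1/2 (9*x^8 - 18*x^7 + 27*x^6/2 - 9*x^5/2 + 9*x^4/16) dx. Term by term:
    ∫_0^1/2 9*x^8 dx = 1/512;  ∫_0^1/2 -18*x^7 dx = -9/1024;  ∫_0^1/2 27*x^6/2 dx = 27/1792;
    ∫_0^1/2 -9*x^5/2 dx = -3/256;  ∫_0^1/2 9*x^4/16 dx = 9/2560.
  Sum: 1/512 − 9/1024 + 27/1792 − 3/256 + 9/2560 = 1/35840.
  ∫_0^1/2 (u')² dx = ∫_0^1/2 (144*x^6 - 216*x^5 + 117*x^4 - 27*x^3 + 9*x^2/4) dx. Term by term:
    ∫_0^1/2 144*x^6 dx = 9/56;  ∫_0^1/2 -216*x^5 dx = -9/16;  ∫_0^1/2 117*x^4 dx = 117/160;
    ∫_0^1/2 -27*x^3 dx = -27/64;  ∫_0^1/2 9*x^2/4 dx = 3/32.
  Sum: 9/56 − 9/16 + 117/160 − 27/64 + 3/32 = 3/2240.
∫_0^1/2 u² dx = 1/35840, so ||u||_L² = sqrt(35)/1120.
∫_0^1/2 (u')² dx = 3/2240, so ||u'||_L² = sqrt(105)/280.
Ratio ||u||_L² / ||u'||_L² = sqrt(3)/12.
Sharp Poincaré constant on H^1_0(0, 1/2) is C_P = L/π = 1/(2*π), achieved by sin(2*π·x).
A polynomial bump cannot attain the sharp Poincaré constant (only the first sine eigenfunction does), so the ratio is strictly less than C_P, consistent with ||u||_L² ≤ C_P ||u'||_L².


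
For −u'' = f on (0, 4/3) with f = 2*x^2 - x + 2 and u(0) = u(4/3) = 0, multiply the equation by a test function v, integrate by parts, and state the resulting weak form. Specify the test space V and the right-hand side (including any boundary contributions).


V = H^1_0(0, 4/3) (so v(0) = v(4/3) = 0); weak form: ∫_0^4/3 u'v' dx = ∫_0^4/3 (2*x^2 - x + 2) v dx for all v ∈ V.

Multiply both sides by a test function v and integrate from 0 to 4/3:
  ∫_0^4/3 −u''(x) v(x) dx = ∫_0^4/3 f(x) v(x) dx.
Integrate the LHS by parts once:
  ∫_0^4/3 −u'' v dx = −[u'(x) v(x)]_0^4/3 + ∫_0^4/3 u'(x) v'(x) dx.
Thus ∫_0^4/3 u'(x) v'(x) dx = ∫_0^4/3 f(x) v(x) dx + [u'(x) v(x)]_0^4/3.
Choose V so that boundary terms are either known or forced to vanish.
u is Dirichlet: u(0) = u(4/3) = 0. Let V = H^1_0(0, 4/3); then v(0) = v(4/3) = 0, and [u' v]_0^4/3 = 0.
Weak formulation: find u (satisfying any essential BC) such that ∫_0^4/3 u'(x) v'(x) dx = ∫_0^4/3 f v dx for all v ∈ V.
Substituting f(x) = 2*x^2 - x + 2, the right-hand side is ∫_0^4/3 (2*x^2 - x + 2) v dx.


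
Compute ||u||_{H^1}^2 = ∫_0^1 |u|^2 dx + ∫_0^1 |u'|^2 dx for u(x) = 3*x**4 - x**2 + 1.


||u||_{H^1}^2 = 1489/105

The H^1 norm (squared) on an interval (0, L) is
  ||u||_{H^1}^2 = ∫_0^L u(x)^2 dx + ∫_0^L u'(x)^2 dx.
Compute u'(x) = 12*x**3 - 2*x.
Then u(x)^2 = 9*x**8 - 6*x**6 + 7*x**4 - 2*x**2 + 1 and u'(x)^2 = 144*x**6 - 48*x**4 + 4*x**2.
Integrate each monomial from 0 to 1 using ∫_0^1 c·x^n dx = c·1^(n+1)/(n+1):
  ∫_0^1 u(x)^2 dx = ∫_0^1 (9*x^8 - 6*x^6 + 7*x^4 - 2*x^2 + 1) dx. Term by term:
    ∫_0^1 9*x^8 dx = 1;  ∫_0^1 -6*x^6 dx = -6/7;  ∫_0^1 7*x^4 dx = 7/5;
    ∫_0^1 -2*x^2 dx = -2/3;  ∫_0^1 1 dx = 1.
  Sum: 1 − 6/7 + 7/5 − 2/3 + 1 = 197/105.
  ∫_0^1 u'(x)^2 dx = ∫_0^1 (144*x^6 - 48*x^4 + 4*x^2) dx. Term by term:
    ∫_0^1 144*x^6 dx = 144/7;  ∫_0^1 -48*x^4 dx = -48/5;  ∫_0^1 4*x^2 dx = 4/3.
  Sum: 144/7 − 48/5 + 4/3 = 1292/105.
Adding: ||u||_{H^1}^2 = 197/105 + 1292/105 = 1489/105.


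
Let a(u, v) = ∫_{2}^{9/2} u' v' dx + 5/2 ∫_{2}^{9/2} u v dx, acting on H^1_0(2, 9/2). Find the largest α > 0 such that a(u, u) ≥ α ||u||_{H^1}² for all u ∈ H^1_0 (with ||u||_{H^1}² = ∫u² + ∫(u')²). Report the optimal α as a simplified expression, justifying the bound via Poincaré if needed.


α = 1

Coercivity of a(·,·) on H^1_0(2, 9/2) means a(u, u) ≥ α ||u||_{H^1}² for every u ∈ H^1_0.
The interval has length L = 5/2, and Poincaré/coercivity depend only on L. Here a(u, u) = ∫(u')² + (5/2)·∫u².
Here c = 5/2 ≥ 1, so a(u,u) = ∫(u')² + c∫u² ≥ ∫(u')² + ∫u² = ||u||_{H^1}², i.e. α = 1 works. No larger α is possible: a(u,u) ≥ α||u||_{H^1}² means (1−α)∫(u')² ≥ (α−c)∫u², and for the modes u_n = sin(nπ(x−x₀)/L) (x₀ the left endpoint) one has ∫u_n²/∫(u_n')² = (L/(nπ))² → 0, so a(u_n,u_n)/||u_n||_{H^1}² → 1. Hence the optimal constant is α = 1.
Therefore α = 1.


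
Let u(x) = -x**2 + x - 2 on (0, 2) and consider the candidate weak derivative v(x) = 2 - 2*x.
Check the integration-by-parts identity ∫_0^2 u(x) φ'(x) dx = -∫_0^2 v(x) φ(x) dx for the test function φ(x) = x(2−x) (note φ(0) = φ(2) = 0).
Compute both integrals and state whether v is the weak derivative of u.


LHS = 4/3, RHS = 0. No, v is not the weak derivative of u.

u(x) = -x**2 + x - 2, classical derivative u'(x) = 1 - 2*x.
φ(x) = x(2−x), so φ'(x) = 2 - 2*x.
Note φ(0) = φ(2) = 0, so the boundary term u·φ vanishes.
LHS = ∫_0^2 u(x) φ'(x) dx = ∫_0^2 (2*x^3 - 4*x^2 + 6*x - 4) dx. Term by term:
  ∫_0^2 2*x^3 dx = 8;  ∫_0^2 -4*x^2 dx = -32/3;  ∫_0^2 6*x dx = 12;
  ∫_0^2 -4 dx = -8.
Sum: 8 − 32/3 + 12 − 8 = 4/3.
So LHS = 4/3.
∫_0^2 v(x) φ(x) dx = ∫_0^2 (2*x^3 - 6*x^2 + 4*x) dx. Term by term:
  ∫_0^2 2*x^3 dx = 8;  ∫_0^2 -6*x^2 dx = -16;  ∫_0^2 4*x dx = 8.
Sum: 8 − 16 + 8 = 0.
So RHS = -∫_0^2 v(x) φ(x) dx = 0.
LHS − RHS = 4/3 ≠ 0, so the identity fails.
(For a valid weak derivative the identity must hold for EVERY test function, in particular this one. The failure shows v is NOT the weak derivative of u.)
Correct weak derivative would be u'(x) = 1 - 2*x.


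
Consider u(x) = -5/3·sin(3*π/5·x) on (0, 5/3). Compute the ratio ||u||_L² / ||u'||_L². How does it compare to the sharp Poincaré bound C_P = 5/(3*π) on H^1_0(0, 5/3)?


||u||_L² / ||u'||_L² = 5/(3*π) = C_P.

u(x) = -5/3·sin(3*π/5·x), so u'(x) = -π*cos(3*π*x/5).
Writing u(x) = A·sin(kπx/L) with A = -5/3 and k = 1, use ∫_0^L sin²(kπx/L) dx = L/2 and ∫_0^L cos²(kπx/L) dx = L/2.
u² = 25/9·sin²(3*π/5·x) and (u')² = π^2·cos²(3*π/5·x), and each of sin², cos² integrates to L/2 = 5/6 over (0, 5/3).
∫_0^5/3 u² dx = 125/54, so ||u||_L² = 5*sqrt(30)/18.
∫_0^5/3 (u')² dx = 5*π^2/6, so ||u'||_L² = sqrt(30)*π/6.
Ratio ||u||_L² / ||u'||_L² = 5/(3*π).
Sharp Poincaré constant on H^1_0(0, 5/3) is C_P = L/π = 5/(3*π), achieved by sin(3*π/5·x).
This is the k = 1 eigenfunction (up to amplitude), so the ratio equals the sharp Poincaré constant exactly.


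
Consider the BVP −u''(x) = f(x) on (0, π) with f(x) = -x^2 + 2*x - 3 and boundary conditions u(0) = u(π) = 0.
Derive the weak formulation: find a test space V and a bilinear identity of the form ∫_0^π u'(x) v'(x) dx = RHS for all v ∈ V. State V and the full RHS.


V = H^1_0(0, π) (so v(0) = v(π) = 0); weak form: ∫_0^π u'v' dx = ∫_0^π (-x^2 + 2*x - 3) v dx for all v ∈ V.

Multiply both sides by a test function v and integrate from 0 to π:
  ∫_0^π −u''(x) v(x) dx = ∫_0^π f(x) v(x) dx.
Integrate the LHS by parts once:
  ∫_0^π −u'' v dx = −[u'(x) v(x)]_0^π + ∫_0^π u'(x) v'(x) dx.
Thus ∫_0^π u'(x) v'(x) dx = ∫_0^π f(x) v(x) dx + [u'(x) v(x)]_0^π.
Choose V so that boundary terms are either known or forced to vanish.
u is Dirichlet: u(0) = u(π) = 0. Let V = H^1_0(0, π); then v(0) = v(π) = 0, and [u' v]_0^π = 0.
Weak formulation: find u (satisfying any essential BC) such that ∫_0^π u'(x) v'(x) dx = ∫_0^π f v dx for all v ∈ V.
Substituting f(x) = -x^2 + 2*x - 3, the right-hand side is ∫_0^π (-x^2 + 2*x - 3) v dx.


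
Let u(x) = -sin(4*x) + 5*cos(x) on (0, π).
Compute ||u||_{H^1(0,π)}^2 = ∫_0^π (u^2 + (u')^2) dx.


||u||_{H^1(0,π)}^2 = -32/3 + 67*π/2

u'(x) = -5*sin(x) - 4*cos(4*x).
Expand u² and (u')² and integrate term by term on (0, π), using: for integers n ≥ 1, ∫_0^π sin²(nx) dx = ∫_0^π cos²(nx) dx = π/2; for n ≠ n', ∫_0^π sin(nx)sin(n'x) dx = ∫_0^π cos(nx)cos(n'x) dx = 0; and by product-to-sum, ∫_0^π sin(nx)cos(n'x) dx = ½∫_0^π [sin((n+n')x) + sin((n−n')x)] dx, which is 0 when n+n' is even and 2n/(n²−n'²) when n+n' is odd (it need not vanish on (0, π)).
  u² squared terms: (-1)²·∫sin(4x)² dx = 1·π/2 = π/2;  (5)²·∫cos(x)² dx = 25·π/2 = 25*π/2.
  u² cross terms: 2·(-1)·(5)·∫sin(4x)·cos(x) dx = -10·(8/15) = -16/3.
  So ∫_0^π u² dx = π/2 + 25*π/2 − 16/3 = -16/3 + 13*π.
  (u')² squared terms: (-5)²·∫sin(x)² dx = 25·π/2 = 25*π/2;  (-4)²·∫cos(4x)² dx = 16·π/2 = 8*π.
  (u')² cross terms: 2·(-5)·(-4)·∫sin(x)·cos(4x) dx = 40·(-2/15) = -16/3.
  So ∫_0^π (u')² dx = 25*π/2 + 8*π − 16/3 = -16/3 + 41*π/2.
||u||_{H^1}^2 = (-16/3 + 13*π) + (-16/3 + 41*π/2) = -32/3 + 67*π/2.
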